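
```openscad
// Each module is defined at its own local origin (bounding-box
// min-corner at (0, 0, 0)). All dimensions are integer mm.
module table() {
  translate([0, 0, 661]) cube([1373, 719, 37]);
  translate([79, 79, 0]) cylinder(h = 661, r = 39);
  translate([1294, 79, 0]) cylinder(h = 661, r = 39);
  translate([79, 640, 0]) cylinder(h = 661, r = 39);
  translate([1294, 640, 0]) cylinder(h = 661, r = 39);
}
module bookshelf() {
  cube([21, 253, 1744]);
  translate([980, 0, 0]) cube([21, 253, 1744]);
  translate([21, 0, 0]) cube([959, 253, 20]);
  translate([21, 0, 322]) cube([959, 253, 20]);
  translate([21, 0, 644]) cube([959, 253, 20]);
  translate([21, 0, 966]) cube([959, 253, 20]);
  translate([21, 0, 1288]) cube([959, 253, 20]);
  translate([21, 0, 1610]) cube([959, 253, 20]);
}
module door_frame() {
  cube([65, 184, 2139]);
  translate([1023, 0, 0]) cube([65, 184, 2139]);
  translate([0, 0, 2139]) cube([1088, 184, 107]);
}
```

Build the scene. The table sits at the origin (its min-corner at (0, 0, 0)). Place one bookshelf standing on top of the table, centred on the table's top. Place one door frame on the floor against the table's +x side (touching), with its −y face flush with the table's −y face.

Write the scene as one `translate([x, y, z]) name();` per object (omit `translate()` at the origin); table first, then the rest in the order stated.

table();
translate([186, 233, 698]) bookshelf();
translate([1373, 0, 0]) door_frame();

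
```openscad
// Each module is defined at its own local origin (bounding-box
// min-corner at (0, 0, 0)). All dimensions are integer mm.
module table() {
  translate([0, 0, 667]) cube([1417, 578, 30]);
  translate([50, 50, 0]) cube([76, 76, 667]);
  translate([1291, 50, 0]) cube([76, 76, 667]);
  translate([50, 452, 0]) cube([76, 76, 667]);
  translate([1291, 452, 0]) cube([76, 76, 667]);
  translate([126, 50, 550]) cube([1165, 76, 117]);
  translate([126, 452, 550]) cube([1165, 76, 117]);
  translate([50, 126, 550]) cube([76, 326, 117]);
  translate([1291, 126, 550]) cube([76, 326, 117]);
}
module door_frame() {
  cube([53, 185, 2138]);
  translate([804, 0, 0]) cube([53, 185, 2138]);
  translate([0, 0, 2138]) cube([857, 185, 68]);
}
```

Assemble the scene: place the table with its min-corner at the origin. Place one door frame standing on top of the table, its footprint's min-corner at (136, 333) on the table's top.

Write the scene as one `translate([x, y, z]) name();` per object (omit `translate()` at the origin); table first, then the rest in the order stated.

table();
translate([136, 333, 697]) door_frame();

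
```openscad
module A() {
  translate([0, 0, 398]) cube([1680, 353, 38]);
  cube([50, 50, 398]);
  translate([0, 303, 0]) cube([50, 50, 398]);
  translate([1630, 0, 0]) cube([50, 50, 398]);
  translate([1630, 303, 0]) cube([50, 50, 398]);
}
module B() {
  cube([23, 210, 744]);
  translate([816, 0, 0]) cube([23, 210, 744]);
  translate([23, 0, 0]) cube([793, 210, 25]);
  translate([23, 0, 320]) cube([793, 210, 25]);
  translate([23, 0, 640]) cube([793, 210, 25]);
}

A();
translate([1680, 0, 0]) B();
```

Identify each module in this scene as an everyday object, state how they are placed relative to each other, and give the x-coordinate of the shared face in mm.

The bench's +x face and the bookshelf's −x face are both at x = 1680 mm.

A is a bench. B is a bookshelf. The bookshelf is against the bench's +x side, with their −y faces flush. The x-coordinate of the shared face is 1680 mm.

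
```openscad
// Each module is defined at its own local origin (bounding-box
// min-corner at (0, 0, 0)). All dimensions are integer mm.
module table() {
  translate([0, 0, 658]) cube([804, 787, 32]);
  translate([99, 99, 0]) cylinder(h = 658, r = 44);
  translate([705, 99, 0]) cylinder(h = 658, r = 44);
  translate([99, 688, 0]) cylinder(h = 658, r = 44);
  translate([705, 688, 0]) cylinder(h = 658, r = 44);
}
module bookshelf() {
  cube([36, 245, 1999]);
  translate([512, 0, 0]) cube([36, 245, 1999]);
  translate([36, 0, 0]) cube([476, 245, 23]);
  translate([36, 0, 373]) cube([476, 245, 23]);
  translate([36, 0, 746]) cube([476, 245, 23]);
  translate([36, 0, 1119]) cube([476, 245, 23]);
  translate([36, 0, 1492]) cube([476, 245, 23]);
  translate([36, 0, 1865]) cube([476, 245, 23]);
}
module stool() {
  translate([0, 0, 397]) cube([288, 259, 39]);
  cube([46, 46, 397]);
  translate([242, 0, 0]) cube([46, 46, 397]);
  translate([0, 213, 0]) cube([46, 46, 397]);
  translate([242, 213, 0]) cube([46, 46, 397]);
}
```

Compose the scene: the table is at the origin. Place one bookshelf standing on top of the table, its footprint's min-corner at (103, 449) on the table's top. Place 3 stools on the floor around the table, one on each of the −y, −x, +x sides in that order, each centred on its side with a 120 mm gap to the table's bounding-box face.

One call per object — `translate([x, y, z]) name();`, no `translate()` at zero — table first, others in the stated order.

table();
translate([103, 449, 690]) bookshelf();
translate([258, -379, 0]) stool();
translate([-408, 264, 0]) stool();
translate([924, 264, 0]) stool();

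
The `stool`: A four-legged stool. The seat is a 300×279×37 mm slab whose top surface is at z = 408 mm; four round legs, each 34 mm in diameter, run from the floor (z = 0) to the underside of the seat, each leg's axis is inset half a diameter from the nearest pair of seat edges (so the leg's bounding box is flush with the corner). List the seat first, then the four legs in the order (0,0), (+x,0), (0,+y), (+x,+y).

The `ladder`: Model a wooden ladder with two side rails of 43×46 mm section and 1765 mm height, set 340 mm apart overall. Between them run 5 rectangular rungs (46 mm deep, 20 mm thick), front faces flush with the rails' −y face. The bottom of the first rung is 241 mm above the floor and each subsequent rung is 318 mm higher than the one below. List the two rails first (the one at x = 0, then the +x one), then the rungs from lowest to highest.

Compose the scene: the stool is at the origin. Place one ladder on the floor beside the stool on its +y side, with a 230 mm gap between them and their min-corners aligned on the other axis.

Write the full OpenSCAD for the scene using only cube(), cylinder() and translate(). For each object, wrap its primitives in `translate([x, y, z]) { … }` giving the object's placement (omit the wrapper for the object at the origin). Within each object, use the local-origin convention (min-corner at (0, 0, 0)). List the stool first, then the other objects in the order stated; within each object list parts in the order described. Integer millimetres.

translate([0, 0, 371]) cube([300, 279, 37]);
translate([17, 17, 0]) cylinder(h = 371, r = 17);
translate([283, 17, 0]) cylinder(h = 371, r = 17);
translate([17, 262, 0]) cylinder(h = 371, r = 17);
translate([283, 262, 0]) cylinder(h = 371, r = 17);
translate([0, 509, 0]) {
  cube([43, 46, 1765]);
  translate([297, 0, 0]) cube([43, 46, 1765]);
  translate([43, 0, 241]) cube([254, 46, 20]);
  translate([43, 0, 559]) cube([254, 46, 20]);
  translate([43, 0, 877]) cube([254, 46, 20]);
  translate([43, 0, 1195]) cube([254, 46, 20]);
  translate([43, 0, 1513]) cube([254, 46, 20]);
}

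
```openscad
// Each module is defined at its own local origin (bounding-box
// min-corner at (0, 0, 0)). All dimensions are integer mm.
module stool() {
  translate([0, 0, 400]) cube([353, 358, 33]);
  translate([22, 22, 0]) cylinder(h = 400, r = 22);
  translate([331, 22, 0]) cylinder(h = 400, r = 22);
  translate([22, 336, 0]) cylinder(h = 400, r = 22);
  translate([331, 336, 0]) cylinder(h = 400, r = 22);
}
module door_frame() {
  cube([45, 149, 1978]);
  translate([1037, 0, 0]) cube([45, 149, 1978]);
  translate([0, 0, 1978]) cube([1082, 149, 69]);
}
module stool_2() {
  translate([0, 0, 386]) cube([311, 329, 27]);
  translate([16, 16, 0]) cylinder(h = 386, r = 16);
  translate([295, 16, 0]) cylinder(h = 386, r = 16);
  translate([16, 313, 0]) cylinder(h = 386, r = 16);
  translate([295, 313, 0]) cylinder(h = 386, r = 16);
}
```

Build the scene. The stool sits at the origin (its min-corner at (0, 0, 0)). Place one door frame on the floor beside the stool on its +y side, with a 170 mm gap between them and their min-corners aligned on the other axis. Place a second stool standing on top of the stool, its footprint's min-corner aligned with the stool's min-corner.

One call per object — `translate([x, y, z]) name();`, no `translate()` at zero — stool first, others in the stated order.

stool();
translate([0, 528, 0]) door_frame();
translate([0, 0, 433]) stool_2();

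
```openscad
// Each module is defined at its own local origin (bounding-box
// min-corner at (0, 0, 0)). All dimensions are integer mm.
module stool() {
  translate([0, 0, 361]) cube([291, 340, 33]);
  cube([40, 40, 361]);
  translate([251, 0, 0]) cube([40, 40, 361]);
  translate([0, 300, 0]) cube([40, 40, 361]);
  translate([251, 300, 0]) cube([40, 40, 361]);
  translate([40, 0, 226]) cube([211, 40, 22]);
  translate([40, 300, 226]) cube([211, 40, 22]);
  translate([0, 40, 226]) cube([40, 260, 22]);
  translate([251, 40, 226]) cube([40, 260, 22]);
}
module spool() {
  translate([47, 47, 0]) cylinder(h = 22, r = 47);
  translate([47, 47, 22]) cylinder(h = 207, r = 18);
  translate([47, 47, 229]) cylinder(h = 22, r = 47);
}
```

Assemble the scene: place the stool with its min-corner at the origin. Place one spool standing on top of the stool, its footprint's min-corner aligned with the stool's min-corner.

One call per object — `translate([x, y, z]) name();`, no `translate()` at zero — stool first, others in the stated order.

stool();
translate([0, 0, 394]) spool();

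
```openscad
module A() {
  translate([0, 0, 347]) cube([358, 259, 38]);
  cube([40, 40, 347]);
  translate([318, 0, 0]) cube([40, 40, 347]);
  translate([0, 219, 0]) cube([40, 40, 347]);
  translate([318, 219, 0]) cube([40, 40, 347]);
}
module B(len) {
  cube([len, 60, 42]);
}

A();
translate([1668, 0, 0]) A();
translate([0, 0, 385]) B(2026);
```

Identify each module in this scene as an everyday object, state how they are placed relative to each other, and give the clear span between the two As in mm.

A is a stool. B is a beam. A beam spans the tops of two stools. The clear span between the two stools is 1310 mm.

Second stool starts at x = 1668; first ends at x = 358; clear span = 1668 − 358 = 1310 mm.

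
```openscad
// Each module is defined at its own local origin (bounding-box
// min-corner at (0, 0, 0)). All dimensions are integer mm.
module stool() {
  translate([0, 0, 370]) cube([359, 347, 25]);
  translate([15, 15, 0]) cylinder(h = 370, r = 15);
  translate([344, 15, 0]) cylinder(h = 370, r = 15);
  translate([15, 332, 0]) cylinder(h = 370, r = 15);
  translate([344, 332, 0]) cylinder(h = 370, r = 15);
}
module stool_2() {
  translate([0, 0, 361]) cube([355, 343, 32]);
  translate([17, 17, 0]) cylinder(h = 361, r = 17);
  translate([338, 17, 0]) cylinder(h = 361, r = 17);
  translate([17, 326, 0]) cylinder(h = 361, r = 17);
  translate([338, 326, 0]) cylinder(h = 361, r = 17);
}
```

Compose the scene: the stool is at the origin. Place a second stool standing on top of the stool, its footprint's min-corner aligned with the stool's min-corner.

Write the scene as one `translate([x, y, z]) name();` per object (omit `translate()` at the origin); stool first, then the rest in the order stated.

stool();
translate([0, 0, 395]) stool_2();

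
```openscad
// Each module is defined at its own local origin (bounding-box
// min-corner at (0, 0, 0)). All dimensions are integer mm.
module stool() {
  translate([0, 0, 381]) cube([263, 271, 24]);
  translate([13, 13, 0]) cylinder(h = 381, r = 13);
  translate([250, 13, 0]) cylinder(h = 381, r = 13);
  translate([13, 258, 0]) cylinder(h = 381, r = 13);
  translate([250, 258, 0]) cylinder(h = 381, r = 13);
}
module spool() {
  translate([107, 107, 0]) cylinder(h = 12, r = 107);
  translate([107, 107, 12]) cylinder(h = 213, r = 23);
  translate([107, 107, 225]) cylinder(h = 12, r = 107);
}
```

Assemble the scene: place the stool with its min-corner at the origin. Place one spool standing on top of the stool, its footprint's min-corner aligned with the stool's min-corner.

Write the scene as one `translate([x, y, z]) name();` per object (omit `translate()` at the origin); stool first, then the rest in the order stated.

stool();
translate([0, 0, 405]) spool();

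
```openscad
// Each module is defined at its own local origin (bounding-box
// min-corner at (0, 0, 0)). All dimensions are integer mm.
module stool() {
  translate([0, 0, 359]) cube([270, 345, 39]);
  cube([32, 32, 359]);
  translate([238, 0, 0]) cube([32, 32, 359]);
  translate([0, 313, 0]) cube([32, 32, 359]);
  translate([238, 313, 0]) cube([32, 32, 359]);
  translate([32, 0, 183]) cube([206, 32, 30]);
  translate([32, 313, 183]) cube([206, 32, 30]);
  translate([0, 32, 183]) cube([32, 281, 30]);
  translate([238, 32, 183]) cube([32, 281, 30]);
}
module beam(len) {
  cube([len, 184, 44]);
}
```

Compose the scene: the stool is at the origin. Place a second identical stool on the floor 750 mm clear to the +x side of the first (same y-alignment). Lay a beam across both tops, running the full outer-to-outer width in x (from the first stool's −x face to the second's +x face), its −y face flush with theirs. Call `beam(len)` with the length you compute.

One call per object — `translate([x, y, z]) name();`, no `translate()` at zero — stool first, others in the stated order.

stool();
translate([1020, 0, 0]) stool();
translate([0, 0, 398]) beam(1290);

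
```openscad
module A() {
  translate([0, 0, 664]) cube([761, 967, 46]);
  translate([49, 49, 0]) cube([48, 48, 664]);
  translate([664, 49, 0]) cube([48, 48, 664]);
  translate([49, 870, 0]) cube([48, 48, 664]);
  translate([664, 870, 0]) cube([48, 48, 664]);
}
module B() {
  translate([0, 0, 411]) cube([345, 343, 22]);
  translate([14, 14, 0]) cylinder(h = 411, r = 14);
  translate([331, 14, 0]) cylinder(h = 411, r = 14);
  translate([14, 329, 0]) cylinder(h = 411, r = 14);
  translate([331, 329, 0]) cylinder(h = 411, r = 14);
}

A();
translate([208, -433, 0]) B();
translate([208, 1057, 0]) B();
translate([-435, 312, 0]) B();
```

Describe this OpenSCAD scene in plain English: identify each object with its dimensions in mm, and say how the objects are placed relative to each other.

A is a rectangular dining table. The top is 761×967×46 mm with its upper surface at z = 710 mm. It stands on four 48×48 mm square legs, each inset 49 mm from the nearest pair of top edges, running from the floor to the underside of the top.

B is a four-legged stool. The seat is 345×343 mm, 22 mm thick, top at z = 433 mm. It stands on four round legs, each 28 mm in diameter, from z = 0 to the seat underside, each leg's axis is inset half a diameter from the nearest pair of seat edges (so the leg's bounding box is flush with the corner).

Three stools sit around the table at the −y, +y, −x sides.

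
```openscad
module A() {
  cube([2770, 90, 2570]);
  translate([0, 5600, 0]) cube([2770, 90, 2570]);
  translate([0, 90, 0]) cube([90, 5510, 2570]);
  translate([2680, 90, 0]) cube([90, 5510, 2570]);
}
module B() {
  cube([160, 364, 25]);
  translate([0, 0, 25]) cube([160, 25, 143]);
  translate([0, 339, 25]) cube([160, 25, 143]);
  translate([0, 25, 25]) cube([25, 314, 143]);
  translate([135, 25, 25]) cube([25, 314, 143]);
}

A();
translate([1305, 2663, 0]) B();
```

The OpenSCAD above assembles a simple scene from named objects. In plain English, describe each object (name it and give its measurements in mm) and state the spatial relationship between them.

A is a box-shaped house frame (walls only): outside footprint 2770×5690 mm, wall height 2570 mm, wall thickness 90 mm. The two y-facing walls run the full x-width; the two x-facing walls fit between the inner faces of the y-facing walls.

B is an open storage box with external size 160×364×168 mm and wall thickness 25 mm (the base is also 25 mm thick). The base covers the whole footprint; the four walls stand on the base, with the y-facing walls full-width and the x-facing walls fitting between their inner faces.

The open box sits inside the house frame, centred.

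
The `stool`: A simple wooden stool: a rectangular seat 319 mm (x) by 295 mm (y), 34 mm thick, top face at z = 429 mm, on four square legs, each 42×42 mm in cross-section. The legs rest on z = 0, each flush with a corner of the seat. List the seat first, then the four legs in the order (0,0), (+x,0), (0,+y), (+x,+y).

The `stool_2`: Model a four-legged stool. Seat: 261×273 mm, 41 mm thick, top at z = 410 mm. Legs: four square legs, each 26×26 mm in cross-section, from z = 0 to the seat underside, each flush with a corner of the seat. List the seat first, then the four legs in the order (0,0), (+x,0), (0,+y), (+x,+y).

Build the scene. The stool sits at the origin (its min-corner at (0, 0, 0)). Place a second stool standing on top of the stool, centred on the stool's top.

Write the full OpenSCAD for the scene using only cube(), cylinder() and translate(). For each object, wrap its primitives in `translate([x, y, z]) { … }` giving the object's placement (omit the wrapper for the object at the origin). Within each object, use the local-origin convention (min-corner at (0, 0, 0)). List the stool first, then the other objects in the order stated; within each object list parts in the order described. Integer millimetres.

translate([0, 0, 395]) cube([319, 295, 34]);
cube([42, 42, 395]);
translate([277, 0, 0]) cube([42, 42, 395]);
translate([0, 253, 0]) cube([42, 42, 395]);
translate([277, 253, 0]) cube([42, 42, 395]);
translate([29, 11, 429]) {
  translate([0, 0, 369]) cube([261, 273, 41]);
  cube([26, 26, 369]);
  translate([235, 0, 0]) cube([26, 26, 369]);
  translate([0, 247, 0]) cube([26, 26, 369]);
  translate([235, 247, 0]) cube([26, 26, 369]);
}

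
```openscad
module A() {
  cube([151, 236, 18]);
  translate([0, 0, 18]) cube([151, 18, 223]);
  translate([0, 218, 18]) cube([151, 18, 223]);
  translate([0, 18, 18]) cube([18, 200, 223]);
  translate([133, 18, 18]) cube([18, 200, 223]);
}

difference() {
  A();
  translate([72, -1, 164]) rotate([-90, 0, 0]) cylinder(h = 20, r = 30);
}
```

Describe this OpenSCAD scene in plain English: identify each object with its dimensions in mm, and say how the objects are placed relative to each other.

A is an open storage box with external size 151×236×241 mm and wall thickness 18 mm (the base is also 18 mm thick). The base covers the whole footprint; the four walls stand on the base, with the y-facing walls full-width and the x-facing walls fitting between their inner faces.

The open box has a circular hole of radius 30 mm through its front wall, centred at (x = 72, z = 164).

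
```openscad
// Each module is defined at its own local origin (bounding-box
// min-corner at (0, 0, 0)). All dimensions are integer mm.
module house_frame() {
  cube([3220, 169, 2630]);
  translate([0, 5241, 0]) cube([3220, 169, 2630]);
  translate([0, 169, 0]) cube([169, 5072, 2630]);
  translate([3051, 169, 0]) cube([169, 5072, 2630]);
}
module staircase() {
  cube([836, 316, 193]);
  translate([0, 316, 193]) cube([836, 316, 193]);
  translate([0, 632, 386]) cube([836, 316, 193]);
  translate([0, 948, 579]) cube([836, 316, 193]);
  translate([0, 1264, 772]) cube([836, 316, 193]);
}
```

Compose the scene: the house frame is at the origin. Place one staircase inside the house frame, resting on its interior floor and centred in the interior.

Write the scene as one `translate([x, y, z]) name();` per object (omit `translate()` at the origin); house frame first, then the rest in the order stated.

house_frame();
translate([1192, 1915, 0]) staircase();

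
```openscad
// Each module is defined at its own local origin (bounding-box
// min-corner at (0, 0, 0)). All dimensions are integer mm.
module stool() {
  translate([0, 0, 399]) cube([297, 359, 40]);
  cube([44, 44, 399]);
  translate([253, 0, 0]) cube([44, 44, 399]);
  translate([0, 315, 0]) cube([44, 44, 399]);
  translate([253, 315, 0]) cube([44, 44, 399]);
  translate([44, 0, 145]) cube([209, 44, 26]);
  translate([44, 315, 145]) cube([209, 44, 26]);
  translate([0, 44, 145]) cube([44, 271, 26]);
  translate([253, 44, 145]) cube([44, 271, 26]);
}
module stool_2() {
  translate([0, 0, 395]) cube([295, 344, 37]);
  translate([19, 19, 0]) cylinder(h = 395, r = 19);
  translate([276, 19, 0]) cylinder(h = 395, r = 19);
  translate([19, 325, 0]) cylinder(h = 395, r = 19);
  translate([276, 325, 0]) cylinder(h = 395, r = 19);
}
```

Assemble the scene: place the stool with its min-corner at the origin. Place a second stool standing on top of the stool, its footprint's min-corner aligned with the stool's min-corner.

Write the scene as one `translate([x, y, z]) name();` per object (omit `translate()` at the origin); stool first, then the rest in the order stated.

stool();
translate([0, 0, 439]) stool_2();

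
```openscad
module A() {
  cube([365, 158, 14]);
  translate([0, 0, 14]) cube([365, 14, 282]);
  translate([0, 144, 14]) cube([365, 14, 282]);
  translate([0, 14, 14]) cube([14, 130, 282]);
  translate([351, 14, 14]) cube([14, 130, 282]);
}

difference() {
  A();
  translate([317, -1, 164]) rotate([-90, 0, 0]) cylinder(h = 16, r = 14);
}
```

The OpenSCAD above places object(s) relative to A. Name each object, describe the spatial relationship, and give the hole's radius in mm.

A is an open box. The open box has a circular hole through its front wall. The hole's radius is 14 mm.

The subtracted cylinder has r = 14 mm.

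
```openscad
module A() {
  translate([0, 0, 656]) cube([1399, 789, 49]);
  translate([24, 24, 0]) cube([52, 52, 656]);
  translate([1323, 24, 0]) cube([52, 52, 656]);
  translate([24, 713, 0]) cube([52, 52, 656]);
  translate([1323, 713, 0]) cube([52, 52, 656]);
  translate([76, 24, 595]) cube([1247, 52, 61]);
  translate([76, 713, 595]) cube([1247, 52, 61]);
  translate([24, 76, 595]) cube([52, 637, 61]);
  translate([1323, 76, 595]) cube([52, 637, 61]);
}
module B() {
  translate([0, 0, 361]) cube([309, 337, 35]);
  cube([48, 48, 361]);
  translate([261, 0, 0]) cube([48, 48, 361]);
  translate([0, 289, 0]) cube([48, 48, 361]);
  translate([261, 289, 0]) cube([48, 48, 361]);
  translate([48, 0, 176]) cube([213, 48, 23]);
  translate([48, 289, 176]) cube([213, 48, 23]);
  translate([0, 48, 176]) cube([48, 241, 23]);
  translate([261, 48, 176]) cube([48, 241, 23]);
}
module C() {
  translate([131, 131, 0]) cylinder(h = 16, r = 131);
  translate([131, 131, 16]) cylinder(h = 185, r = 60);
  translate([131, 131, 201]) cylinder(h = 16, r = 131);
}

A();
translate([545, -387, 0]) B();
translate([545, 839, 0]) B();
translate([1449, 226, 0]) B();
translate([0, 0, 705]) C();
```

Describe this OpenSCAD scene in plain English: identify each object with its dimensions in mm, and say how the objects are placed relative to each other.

A is a table: top 1399 mm (x) × 789 mm (y), 49 mm thick, upper face at z = 705 mm, on four 52×52 mm square legs, each inset 24 mm from the nearest pair of top edges, running from z = 0 to the bottom of the top. Four apron rails, 52 mm thick and 61 mm tall, run between adjacent legs with their top edges flush with the underside of the top and their outer faces flush with the legs' outer faces.

B is a four-legged stool. The seat is 309×337 mm, 35 mm thick, top at z = 396 mm. It stands on four square legs, each 48×48 mm in cross-section, from z = 0 to the seat underside, each flush with a corner of the seat. Four stretchers, 48 mm wide and 23 mm tall, connect adjacent legs with their undersides at z = 176 mm, each running between the inner faces of the legs it joins and aligned with the legs' outer faces on the other axis.

C is a spool: two coaxial disc flanges of radius 131 mm and thickness 16 mm, joined by a core cylinder of radius 60 mm and height 185 mm. The lower flange rests on z = 0 and the three cylinders share a vertical axis.

Three stools sit around the table at the −y, +y, +x sides. The spool is on top of the table.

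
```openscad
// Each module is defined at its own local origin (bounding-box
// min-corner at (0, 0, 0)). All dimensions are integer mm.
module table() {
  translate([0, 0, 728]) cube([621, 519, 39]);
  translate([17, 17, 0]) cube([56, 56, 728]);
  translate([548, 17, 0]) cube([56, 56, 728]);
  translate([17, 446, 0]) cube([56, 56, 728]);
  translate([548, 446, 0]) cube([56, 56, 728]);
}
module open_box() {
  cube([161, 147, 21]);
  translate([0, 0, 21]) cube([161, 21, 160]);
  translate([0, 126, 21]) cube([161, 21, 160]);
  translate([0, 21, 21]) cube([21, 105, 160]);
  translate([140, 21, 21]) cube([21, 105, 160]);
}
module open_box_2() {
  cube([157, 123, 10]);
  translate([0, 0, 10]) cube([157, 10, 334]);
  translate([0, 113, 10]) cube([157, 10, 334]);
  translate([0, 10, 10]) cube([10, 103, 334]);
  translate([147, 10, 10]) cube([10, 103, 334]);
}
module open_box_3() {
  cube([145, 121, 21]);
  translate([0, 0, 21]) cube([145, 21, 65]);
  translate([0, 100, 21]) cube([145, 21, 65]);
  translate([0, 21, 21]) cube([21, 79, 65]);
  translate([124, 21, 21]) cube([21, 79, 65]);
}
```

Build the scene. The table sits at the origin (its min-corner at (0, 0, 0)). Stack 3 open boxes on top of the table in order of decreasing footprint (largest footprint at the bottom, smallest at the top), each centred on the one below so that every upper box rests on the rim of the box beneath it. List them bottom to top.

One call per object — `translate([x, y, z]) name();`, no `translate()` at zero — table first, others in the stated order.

table();
translate([230, 186, 767]) open_box();
translate([232, 198, 948]) open_box_2();
translate([238, 199, 1292]) open_box_3();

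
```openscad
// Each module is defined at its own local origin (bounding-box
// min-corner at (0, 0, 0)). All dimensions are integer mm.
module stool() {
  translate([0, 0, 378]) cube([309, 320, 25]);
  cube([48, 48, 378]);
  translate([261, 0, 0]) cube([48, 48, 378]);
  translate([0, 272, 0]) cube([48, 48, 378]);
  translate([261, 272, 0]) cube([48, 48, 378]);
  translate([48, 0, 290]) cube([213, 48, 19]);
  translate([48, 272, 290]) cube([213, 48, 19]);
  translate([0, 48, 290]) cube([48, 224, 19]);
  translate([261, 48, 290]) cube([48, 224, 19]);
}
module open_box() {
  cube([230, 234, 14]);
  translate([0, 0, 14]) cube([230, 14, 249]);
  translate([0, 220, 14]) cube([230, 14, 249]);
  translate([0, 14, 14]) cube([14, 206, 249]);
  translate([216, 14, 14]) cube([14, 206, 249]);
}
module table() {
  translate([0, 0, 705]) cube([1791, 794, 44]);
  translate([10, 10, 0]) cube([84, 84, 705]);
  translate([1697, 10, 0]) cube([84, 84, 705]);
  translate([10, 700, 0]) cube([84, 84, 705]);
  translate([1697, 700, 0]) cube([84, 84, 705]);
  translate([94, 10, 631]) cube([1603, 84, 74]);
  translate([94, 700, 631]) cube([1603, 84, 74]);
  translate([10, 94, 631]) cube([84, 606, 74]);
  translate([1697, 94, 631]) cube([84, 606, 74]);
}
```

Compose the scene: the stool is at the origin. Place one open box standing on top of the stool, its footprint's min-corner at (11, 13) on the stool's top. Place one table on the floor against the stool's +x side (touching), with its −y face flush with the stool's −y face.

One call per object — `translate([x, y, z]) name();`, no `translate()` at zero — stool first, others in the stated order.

stool();
translate([11, 13, 403]) open_box();
translate([309, 0, 0]) table();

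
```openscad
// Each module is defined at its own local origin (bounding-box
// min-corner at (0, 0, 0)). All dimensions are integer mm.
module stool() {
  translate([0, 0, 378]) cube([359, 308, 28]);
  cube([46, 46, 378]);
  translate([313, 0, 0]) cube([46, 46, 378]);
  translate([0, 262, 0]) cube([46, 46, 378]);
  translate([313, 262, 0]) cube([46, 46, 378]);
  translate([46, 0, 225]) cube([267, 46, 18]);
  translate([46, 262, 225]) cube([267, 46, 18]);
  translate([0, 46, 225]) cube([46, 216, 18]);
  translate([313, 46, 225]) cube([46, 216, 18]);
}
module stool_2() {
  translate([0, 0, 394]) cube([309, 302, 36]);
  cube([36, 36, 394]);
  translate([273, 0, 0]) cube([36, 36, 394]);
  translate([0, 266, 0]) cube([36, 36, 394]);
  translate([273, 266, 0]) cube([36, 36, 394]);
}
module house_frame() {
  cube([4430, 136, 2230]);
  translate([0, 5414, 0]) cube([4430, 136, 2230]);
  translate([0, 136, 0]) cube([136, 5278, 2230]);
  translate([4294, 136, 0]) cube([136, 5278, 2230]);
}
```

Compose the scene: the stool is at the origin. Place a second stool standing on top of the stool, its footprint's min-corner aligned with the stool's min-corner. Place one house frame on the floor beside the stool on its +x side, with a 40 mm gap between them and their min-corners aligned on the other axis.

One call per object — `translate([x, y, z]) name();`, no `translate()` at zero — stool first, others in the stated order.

stool();
translate([0, 0, 406]) stool_2();
translate([399, 0, 0]) house_frame();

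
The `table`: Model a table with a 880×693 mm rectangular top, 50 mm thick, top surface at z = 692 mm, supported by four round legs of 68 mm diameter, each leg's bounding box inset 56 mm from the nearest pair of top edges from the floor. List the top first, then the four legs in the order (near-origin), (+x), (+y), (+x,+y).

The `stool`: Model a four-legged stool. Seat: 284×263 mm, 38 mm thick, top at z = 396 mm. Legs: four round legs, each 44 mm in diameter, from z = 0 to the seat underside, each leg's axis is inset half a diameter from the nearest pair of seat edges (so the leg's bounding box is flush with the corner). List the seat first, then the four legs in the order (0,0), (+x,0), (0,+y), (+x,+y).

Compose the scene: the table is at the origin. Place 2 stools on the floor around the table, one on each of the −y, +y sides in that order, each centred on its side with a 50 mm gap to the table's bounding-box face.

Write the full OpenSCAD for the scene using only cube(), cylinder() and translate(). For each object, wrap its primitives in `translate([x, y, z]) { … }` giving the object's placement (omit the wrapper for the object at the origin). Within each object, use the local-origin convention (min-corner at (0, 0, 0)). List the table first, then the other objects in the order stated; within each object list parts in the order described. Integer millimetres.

translate([0, 0, 642]) cube([880, 693, 50]);
translate([90, 90, 0]) cylinder(h = 642, r = 34);
translate([790, 90, 0]) cylinder(h = 642, r = 34);
translate([90, 603, 0]) cylinder(h = 642, r = 34);
translate([790, 603, 0]) cylinder(h = 642, r = 34);
translate([298, -313, 0]) {
  translate([0, 0, 358]) cube([284, 263, 38]);
  translate([22, 22, 0]) cylinder(h = 358, r = 22);
  translate([262, 22, 0]) cylinder(h = 358, r = 22);
  translate([22, 241, 0]) cylinder(h = 358, r = 22);
  translate([262, 241, 0]) cylinder(h = 358, r = 22);
}
translate([298, 743, 0]) {
  translate([0, 0, 358]) cube([284, 263, 38]);
  translate([22, 22, 0]) cylinder(h = 358, r = 22);
  translate([262, 22, 0]) cylinder(h = 358, r = 22);
  translate([22, 241, 0]) cylinder(h = 358, r = 22);
  translate([262, 241, 0]) cylinder(h = 358, r = 22);
}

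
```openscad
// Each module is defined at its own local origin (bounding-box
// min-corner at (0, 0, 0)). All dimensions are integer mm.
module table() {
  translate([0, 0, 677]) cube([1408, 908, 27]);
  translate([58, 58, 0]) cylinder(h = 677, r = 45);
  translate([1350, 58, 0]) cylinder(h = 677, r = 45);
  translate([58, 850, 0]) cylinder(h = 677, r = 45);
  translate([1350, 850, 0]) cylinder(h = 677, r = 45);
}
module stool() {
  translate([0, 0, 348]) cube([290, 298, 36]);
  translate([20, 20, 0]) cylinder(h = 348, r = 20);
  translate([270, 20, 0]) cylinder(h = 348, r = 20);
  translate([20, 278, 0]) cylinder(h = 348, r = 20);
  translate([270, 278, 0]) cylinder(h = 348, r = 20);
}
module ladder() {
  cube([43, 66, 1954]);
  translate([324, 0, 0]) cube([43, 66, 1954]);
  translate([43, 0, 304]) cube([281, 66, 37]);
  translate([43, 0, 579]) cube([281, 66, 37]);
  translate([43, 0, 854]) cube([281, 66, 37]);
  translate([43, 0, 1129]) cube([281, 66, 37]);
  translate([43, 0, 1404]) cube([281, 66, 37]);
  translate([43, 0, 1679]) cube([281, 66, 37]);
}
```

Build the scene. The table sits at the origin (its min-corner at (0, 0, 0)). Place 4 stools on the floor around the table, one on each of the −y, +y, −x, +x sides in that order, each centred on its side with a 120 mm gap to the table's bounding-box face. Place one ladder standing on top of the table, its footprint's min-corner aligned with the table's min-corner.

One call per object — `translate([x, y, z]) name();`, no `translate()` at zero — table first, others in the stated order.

table();
translate([559, -418, 0]) stool();
translate([559, 1028, 0]) stool();
translate([-410, 305, 0]) stool();
translate([1528, 305, 0]) stool();
translate([0, 0, 704]) ladder();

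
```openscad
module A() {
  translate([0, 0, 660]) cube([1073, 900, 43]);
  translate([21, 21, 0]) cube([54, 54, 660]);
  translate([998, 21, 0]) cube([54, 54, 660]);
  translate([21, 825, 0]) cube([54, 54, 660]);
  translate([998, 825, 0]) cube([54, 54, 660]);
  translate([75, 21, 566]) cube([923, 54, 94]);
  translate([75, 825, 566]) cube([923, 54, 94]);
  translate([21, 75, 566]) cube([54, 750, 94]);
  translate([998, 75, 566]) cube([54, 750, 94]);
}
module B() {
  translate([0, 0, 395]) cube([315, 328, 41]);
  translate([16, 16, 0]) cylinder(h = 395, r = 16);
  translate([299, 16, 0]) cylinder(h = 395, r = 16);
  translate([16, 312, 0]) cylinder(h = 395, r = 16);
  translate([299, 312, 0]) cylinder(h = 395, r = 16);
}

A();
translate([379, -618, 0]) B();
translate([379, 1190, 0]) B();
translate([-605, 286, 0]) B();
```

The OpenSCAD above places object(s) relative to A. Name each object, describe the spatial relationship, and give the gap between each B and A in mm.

Each stool's nearest face is 290 mm from the table's bounding box.

A is a table. B is a stool. Three stools sit around the table at the −y, +y, −x sides. The gap between each stool and the table is 290 mm.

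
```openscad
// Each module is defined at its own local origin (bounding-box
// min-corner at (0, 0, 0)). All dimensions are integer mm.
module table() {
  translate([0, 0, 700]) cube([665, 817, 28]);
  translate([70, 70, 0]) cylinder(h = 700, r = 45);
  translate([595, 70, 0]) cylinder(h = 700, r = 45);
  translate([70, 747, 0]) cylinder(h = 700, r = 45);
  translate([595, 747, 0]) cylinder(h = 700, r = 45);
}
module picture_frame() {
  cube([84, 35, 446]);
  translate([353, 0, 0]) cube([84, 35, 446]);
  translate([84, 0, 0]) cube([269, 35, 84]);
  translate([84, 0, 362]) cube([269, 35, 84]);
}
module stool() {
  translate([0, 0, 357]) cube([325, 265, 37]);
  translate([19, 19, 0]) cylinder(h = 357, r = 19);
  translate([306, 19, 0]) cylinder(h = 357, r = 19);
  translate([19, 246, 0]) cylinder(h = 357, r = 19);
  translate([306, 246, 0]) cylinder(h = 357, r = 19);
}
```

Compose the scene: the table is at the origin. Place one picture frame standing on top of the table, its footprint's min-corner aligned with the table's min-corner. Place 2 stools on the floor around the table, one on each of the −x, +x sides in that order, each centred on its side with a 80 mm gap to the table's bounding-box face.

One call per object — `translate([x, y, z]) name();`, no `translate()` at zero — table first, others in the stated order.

table();
translate([0, 0, 728]) picture_frame();
translate([-405, 276, 0]) stool();
translate([745, 276, 0]) stool();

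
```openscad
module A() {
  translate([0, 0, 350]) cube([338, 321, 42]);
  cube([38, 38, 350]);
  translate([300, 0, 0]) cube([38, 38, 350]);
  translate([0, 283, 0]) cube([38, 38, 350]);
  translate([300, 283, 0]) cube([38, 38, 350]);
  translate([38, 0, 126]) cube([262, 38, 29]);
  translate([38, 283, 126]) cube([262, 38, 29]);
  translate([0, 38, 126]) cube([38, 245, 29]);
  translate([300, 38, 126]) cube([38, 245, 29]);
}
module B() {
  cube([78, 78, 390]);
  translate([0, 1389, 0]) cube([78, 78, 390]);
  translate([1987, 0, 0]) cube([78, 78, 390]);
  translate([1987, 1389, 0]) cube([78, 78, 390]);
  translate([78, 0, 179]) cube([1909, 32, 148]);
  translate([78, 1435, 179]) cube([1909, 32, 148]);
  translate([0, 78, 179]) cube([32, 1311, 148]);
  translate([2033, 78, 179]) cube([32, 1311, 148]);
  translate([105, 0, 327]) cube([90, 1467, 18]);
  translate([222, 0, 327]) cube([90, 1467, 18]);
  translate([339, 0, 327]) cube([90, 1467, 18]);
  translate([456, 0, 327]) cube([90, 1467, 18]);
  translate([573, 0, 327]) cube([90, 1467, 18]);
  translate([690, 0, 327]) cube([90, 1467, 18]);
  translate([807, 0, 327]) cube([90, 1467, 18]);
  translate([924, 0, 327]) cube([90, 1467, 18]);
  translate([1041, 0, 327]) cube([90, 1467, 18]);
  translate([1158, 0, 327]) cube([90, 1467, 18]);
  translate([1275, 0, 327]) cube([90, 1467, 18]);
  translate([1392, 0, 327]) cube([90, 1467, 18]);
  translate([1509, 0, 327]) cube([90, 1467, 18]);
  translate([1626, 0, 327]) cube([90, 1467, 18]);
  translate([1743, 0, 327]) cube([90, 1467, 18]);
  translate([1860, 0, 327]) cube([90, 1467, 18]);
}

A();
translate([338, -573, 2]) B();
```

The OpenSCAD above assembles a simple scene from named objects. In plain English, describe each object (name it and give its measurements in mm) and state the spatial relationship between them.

A is a four-legged stool. The seat is 338×321 mm, 42 mm thick, top at z = 392 mm. It stands on four square legs, each 38×38 mm in cross-section, from z = 0 to the seat underside, each flush with a corner of the seat. Four stretchers, 38 mm wide and 29 mm tall, connect adjacent legs with their undersides at z = 126 mm, each running between the inner faces of the legs it joins and aligned with the legs' outer faces on the other axis.

B is a bed frame 2065 mm long (x) by 1467 mm wide (y). Four 78×78 mm corner posts, 390 mm tall, at the corners of the footprint. Four rails of 32 mm thickness and 148 mm height run between adjacent posts with their undersides at z = 179 mm, their outer faces flush with the outside of the frame (the two x-running rails run between the posts' inner faces; the two y-running rails run between the posts' inner faces). 16 slats, each 90 mm wide (x) and 18 mm thick, lie across the top of the two x-running rails, running the full 1467 mm width of the frame in y; the slats are evenly spaced along x between the inner faces of the end posts with equal gaps (rounded down to the nearest mm) at the −x end and between each pair — any rounding remainder accumulates at the +x end.

The bed frame is beside the stool with their tops flush at z = 392.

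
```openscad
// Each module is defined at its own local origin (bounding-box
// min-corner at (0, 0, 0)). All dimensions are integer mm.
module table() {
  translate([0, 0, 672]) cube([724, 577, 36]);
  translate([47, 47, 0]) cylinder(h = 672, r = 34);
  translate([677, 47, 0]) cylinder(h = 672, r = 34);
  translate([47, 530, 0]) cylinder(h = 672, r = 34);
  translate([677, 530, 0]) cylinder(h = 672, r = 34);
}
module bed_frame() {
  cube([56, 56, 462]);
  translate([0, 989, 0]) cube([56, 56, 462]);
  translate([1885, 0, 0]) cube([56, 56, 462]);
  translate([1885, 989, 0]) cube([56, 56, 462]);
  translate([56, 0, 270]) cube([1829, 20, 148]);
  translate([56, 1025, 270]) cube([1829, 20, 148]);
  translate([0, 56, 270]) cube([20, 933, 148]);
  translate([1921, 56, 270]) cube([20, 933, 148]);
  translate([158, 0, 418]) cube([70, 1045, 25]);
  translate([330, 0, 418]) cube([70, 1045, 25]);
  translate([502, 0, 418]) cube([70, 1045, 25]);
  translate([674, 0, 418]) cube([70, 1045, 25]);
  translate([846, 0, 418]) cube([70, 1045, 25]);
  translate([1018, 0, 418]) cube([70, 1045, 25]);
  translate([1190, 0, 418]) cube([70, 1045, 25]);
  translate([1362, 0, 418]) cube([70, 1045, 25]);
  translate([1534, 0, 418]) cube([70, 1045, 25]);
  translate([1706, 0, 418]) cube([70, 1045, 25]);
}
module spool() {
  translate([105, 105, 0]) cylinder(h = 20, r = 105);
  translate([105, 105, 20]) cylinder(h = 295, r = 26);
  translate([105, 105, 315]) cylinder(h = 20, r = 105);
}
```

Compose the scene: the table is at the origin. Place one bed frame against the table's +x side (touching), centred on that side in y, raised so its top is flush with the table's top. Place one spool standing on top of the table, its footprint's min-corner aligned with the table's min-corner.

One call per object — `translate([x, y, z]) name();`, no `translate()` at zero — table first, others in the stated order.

table();
translate([724, -234, 246]) bed_frame();
translate([0, 0, 708]) spool();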